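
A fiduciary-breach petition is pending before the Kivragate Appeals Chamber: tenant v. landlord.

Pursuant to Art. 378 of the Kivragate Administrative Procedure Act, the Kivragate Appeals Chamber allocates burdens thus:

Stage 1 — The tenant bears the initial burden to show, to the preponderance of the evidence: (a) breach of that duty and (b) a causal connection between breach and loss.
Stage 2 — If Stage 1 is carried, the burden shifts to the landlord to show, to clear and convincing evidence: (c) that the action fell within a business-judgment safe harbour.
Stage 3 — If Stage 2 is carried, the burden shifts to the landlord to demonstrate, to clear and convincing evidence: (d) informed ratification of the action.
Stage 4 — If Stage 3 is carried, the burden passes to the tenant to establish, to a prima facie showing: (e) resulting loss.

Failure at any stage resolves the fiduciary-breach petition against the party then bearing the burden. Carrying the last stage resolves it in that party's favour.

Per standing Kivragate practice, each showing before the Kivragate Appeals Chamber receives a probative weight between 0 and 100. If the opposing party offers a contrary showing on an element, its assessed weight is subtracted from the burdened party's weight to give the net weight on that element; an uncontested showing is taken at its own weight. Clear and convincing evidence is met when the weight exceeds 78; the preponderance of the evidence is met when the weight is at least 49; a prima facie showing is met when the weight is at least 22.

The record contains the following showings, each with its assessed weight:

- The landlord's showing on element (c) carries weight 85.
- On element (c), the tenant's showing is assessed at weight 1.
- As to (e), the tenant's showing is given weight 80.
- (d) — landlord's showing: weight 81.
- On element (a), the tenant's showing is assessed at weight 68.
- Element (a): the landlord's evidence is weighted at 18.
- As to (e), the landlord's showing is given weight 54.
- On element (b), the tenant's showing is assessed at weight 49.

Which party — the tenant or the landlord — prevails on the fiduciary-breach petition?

Stage 1 (tenant, the preponderance of the evidence, weight is at least 49): (a) net 68−18=50 ≥ 49 — meets; (b) 49 ≥ 49 — meets.
  All elements met. The burden passes to the landlord.
Stage 2 (landlord, clear and convincing evidence, weight exceeds 78): (c) net 85−1=84 > 78 — meets.
  Stage 2 carried; the burden remains with the landlord.
Stage 3 (landlord, clear and convincing evidence, weight exceeds 78): (d) 81 > 78 — meets.
  Stage 3 carried; the burden shifts to the tenant.
Stage 4 (tenant, a prima facie showing, weight is at least 22): (e) net 80−54=26 ≥ 22 — meets.
  The tenant carries the last stage.
With every stage satisfied, the tenant prevails.

tenant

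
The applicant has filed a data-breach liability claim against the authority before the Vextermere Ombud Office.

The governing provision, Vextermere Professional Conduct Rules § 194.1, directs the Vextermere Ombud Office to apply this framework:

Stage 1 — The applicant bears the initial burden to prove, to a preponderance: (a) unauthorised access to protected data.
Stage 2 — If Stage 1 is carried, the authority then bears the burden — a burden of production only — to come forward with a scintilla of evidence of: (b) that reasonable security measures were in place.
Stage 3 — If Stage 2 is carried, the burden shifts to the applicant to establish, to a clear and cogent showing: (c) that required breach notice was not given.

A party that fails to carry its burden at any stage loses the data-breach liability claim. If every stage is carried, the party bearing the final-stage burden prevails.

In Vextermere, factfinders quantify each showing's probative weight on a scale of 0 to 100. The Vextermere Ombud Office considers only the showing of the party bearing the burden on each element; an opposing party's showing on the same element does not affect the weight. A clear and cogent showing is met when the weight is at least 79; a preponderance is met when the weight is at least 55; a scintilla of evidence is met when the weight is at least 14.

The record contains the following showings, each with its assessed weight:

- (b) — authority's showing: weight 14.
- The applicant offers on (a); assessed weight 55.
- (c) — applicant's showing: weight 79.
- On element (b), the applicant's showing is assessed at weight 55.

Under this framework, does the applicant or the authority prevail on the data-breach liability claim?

At Stage 1 the applicant must meet a preponderance (weight is at least 55): on (a) the weight is 55, ≥ 55, so (a) meets the standard.
  Stage 1 carried; the burden shifts to the authority.
At Stage 2 the authority must meet a scintilla of evidence (weight is at least 14): on (b) the weight is 14 (the applicant's 55 is given no effect), ≥ 14, so (b) meets the standard.
  Stage 2 is satisfied; the onus moves to the applicant.
At Stage 3 the applicant must meet a clear and cogent showing (weight is at least 79): on (c) the weight is 79, ≥ 79, so (c) meets the standard.
  Stage 3 carried; the final stage is satisfied.
Every stage carried; the applicant prevails.

applicant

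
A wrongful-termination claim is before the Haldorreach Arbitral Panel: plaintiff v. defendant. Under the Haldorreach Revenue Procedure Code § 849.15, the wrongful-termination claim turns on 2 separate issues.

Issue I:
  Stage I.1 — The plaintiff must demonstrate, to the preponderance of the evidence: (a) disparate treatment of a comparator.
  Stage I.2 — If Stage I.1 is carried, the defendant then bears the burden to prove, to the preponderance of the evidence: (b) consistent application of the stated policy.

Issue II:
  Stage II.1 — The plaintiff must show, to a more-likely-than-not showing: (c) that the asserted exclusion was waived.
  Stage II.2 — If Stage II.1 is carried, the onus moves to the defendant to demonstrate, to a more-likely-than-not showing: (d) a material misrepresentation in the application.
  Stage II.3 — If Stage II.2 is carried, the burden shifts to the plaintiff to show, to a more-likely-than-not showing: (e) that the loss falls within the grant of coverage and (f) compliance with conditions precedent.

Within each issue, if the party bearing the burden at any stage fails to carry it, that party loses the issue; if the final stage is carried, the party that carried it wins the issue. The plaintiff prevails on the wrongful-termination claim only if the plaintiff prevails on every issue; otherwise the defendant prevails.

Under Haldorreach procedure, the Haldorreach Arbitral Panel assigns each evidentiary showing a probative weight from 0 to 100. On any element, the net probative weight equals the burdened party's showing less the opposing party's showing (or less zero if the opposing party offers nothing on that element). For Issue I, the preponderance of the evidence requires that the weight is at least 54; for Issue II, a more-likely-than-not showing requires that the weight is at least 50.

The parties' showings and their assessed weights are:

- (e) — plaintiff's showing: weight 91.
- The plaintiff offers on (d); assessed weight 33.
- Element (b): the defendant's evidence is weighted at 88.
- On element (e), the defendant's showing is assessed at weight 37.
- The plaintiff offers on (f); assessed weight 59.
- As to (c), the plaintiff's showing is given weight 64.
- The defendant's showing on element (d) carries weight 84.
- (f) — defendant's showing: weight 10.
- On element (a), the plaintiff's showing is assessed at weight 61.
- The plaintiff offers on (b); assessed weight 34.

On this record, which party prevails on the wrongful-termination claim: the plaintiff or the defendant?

— Issue I —
At Stage I.1 the plaintiff must meet the preponderance of the evidence (weight is at least 54): on (a) the weight is 61, ≥ 54, so (a) meets the standard.
  Stage I.1 carried; the burden shifts to the defendant.
At Stage I.2 the defendant must meet the preponderance of the evidence (weight is at least 54): on (b) the weight is 88 less the opposing 34 gives net 54, which does reach 54, so (b) meets the standard.
  All elements met at the final stage.
Every stage carried; the defendant prevails on this issue.
— Issue II —
Stage II.1 — burden on plaintiff; standard: a more-likely-than-not showing (weight is at least 50).
    (c): 64 ≥ 50 [met]
  All elements met. The burden passes to the defendant.
Stage II.2 — burden on defendant; standard: a more-likely-than-not showing (weight is at least 50).
    (d): 84 − 33 = 51 ≥ 50 [met]
  All elements met. The burden passes to the plaintiff.
Stage II.3 — burden on plaintiff; standard: a more-likely-than-not showing (weight is at least 50).
    (e): 91 − 37 = 54 ≥ 50 [met]
    (f): 59 − 10 = 49 < 50 [not met]
  Stage II.3 not carried; the plaintiff fails its burden.
So the defendant prevails on this issue.
Per-issue: Issue I → defendant; Issue II → defendant. The plaintiff must prevail on every issue; overall, the defendant prevails.

defendant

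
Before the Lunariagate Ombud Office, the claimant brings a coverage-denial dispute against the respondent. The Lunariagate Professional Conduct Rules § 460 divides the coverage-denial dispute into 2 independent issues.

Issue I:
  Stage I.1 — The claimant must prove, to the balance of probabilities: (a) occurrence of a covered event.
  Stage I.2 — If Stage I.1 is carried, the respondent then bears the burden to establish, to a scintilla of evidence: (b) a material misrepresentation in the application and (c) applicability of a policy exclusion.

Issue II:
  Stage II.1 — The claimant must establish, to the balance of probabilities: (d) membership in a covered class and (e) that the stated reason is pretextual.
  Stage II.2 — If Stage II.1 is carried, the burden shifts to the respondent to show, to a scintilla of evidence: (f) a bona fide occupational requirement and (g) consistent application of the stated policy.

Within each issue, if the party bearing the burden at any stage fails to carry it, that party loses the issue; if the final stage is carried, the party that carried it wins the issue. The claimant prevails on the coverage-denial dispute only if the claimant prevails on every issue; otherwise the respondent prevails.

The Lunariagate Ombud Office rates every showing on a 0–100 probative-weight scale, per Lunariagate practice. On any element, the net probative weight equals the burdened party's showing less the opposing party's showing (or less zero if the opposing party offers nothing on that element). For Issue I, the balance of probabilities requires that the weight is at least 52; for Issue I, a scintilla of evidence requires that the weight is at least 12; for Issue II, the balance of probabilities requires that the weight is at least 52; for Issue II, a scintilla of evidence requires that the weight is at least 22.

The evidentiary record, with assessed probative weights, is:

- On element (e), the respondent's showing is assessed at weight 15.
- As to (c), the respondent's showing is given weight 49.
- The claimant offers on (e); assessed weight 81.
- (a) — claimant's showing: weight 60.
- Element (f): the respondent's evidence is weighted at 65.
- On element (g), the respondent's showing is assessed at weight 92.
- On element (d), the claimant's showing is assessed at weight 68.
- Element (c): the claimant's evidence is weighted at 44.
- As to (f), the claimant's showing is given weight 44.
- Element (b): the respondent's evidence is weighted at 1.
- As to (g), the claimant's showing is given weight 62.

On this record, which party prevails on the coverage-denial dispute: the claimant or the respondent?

— Issue I —
Stage I.1 — burden on claimant; standard: the balance of probabilities (weight is at least 52).
    (a): 60 ≥ 52 [met]
  Stage I.1 carried; the burden shifts to the respondent.
Stage I.2 — burden on respondent; standard: a scintilla of evidence (weight is at least 12).
    (b): 1 < 12 [not met]
    (c): 49 − 44 = 5 < 12 [not met]
  Stage I.2 not carried; the respondent fails its burden.
The analysis ends at Stage I.2; the claimant prevails on this issue.
— Issue II —
Stage II.1 — burden on claimant; standard: the balance of probabilities (weight is at least 52).
    (d): 68 ≥ 52 [met]
    (e): 81 − 15 = 66 ≥ 52 [met]
  The claimant carries Stage II.1; the respondent now bears the burden.
Stage II.2 — burden on respondent; standard: a scintilla of evidence (weight is at least 22).
    (f): 65 − 44 = 21 < 22 [not met]
    (g): 92 − 62 = 30 ≥ 22 [met]
  Not every element is met, so the respondent fails to carry Stage II.2.
So the claimant prevails on this issue.
Per-issue: Issue I → claimant; Issue II → claimant. The claimant must prevail on every issue; overall, the claimant prevails.

claimant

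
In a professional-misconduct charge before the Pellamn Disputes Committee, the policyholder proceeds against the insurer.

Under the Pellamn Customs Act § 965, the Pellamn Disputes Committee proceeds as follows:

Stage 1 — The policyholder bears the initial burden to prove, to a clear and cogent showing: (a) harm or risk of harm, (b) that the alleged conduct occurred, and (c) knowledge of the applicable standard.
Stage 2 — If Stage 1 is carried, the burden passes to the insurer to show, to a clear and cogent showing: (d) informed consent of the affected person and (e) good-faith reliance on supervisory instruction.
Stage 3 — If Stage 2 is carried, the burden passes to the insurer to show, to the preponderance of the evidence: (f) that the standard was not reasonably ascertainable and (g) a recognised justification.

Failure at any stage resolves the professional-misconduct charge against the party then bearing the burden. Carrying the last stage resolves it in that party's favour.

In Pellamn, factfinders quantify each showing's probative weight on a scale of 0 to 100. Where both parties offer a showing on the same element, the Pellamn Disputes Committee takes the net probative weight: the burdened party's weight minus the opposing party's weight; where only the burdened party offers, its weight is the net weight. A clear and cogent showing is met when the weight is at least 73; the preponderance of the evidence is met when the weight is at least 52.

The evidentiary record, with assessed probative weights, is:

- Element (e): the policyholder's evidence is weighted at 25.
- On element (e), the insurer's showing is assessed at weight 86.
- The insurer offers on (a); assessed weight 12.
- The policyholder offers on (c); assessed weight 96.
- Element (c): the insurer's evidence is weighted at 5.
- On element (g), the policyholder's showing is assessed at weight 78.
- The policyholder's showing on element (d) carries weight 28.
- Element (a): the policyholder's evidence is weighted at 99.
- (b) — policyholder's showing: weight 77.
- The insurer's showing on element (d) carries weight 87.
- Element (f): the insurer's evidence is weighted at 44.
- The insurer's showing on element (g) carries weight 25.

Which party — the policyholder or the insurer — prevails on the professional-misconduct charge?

policyholder

At Stage 1 the policyholder must meet a clear and cogent showing (weight is at least 73): on (a) the weight is 99 less the opposing 12 gives net 87, which does reach 73, so (a) meets the standard; on (b) the weight is 77, ≥ 73, so (b) meets the standard; on (c) the weight is 96 less the opposing 5 gives net 91, ≥ 73, so (c) meets the standard.
  Stage 1 is satisfied; the onus moves to the insurer.
At Stage 2 the insurer must meet a clear and cogent showing (weight is at least 73): on (d) the weight is 87 less the opposing 28 gives net 59, which does not reach 73, so (d) does not meet the standard; on (e) the weight is 86 less the opposing 25 gives net 61, < 73, so (e) does not meet the standard.
  Stage 2 not carried; the insurer fails its burden.
So the policyholder prevails.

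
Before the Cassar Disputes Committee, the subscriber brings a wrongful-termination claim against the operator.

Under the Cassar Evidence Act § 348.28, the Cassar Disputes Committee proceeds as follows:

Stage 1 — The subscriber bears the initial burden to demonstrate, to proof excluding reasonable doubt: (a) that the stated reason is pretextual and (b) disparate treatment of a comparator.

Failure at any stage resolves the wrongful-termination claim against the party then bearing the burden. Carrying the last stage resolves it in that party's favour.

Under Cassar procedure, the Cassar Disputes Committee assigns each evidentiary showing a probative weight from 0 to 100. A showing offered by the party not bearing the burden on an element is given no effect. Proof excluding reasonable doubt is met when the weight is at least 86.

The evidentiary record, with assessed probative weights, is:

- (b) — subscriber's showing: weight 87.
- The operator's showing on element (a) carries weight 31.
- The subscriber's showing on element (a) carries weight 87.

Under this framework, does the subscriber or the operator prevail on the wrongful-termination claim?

subscriber

Stage 1 (subscriber, proof excluding reasonable doubt, weight is at least 86): (a) 87 (operator's 31 disregarded) ≥ 86 — meets; (b) 87 ≥ 86 — meets.
  The subscriber carries the last stage.
All stages carried — the subscriber prevails.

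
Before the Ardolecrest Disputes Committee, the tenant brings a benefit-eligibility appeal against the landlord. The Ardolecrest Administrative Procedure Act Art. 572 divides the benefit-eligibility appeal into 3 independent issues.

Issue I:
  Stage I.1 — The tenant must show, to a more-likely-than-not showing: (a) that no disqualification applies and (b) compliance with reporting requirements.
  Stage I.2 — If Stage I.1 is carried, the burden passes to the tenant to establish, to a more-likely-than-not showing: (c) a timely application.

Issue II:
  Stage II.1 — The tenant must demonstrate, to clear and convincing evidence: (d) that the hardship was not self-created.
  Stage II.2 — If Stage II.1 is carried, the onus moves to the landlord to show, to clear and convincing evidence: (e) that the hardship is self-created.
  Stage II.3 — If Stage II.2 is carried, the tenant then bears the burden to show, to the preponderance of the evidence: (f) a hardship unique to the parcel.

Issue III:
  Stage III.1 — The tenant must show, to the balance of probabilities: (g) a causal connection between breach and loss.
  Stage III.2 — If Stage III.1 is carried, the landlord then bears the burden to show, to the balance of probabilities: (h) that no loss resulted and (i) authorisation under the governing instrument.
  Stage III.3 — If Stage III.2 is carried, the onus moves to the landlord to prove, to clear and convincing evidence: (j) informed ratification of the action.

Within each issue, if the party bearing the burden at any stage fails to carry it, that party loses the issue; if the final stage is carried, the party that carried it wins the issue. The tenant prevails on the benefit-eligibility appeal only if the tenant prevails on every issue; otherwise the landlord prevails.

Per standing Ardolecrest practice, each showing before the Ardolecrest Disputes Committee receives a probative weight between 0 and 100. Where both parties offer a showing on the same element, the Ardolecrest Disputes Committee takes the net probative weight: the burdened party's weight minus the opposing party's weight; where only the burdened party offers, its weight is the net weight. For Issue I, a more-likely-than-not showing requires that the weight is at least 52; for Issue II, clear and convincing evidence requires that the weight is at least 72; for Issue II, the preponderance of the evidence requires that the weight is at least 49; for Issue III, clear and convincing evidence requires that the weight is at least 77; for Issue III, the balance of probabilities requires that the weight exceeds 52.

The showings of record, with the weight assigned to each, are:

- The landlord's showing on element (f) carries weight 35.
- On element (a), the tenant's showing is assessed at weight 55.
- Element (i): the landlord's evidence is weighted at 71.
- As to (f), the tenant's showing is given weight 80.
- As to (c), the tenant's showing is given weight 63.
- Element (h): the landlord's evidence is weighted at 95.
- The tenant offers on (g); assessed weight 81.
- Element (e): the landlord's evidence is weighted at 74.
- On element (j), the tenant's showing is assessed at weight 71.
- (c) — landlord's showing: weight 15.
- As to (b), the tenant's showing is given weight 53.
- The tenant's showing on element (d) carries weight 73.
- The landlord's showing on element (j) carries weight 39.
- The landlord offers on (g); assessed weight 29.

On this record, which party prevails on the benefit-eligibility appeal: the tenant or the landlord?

landlord

— Issue I —
Stage I.1 (tenant, a more-likely-than-not showing, weight is at least 52): (a) 55 ≥ 52 — meets; (b) 53 ≥ 52 — meets.
  Stage I.1 carried; the burden remains with the tenant.
Stage I.2 (tenant, a more-likely-than-not showing, weight is at least 52): (c) net 63−15=48 < 52 — fails.
  Stage I.2 not carried; the tenant fails its burden.
The landlord prevails on this issue.
— Issue II —
Stage II.1 (tenant, clear and convincing evidence, weight is at least 72): (d) 73 ≥ 72 — meets.
  All elements met. The burden passes to the landlord.
Stage II.2 (landlord, clear and convincing evidence, weight is at least 72): (e) 74 ≥ 72 — meets.
  Stage II.2 is satisfied; the onus moves to the tenant.
Stage II.3 (tenant, the preponderance of the evidence, weight is at least 49): (f) net 80−35=45 < 49 — fails.
  Not every element is met, so the tenant fails to carry Stage II.3.
So the landlord prevails on this issue.
— Issue III —
Stage III.1 (tenant, the balance of probabilities, weight exceeds 52): (g) net 81−29=52 ≤ 52 — fails.
  Not every element is met, so the tenant fails to carry Stage III.1.
So the landlord prevails on this issue.
Per-issue: Issue I → landlord; Issue II → landlord; Issue III → landlord. The tenant must prevail on every issue; overall, the landlord prevails.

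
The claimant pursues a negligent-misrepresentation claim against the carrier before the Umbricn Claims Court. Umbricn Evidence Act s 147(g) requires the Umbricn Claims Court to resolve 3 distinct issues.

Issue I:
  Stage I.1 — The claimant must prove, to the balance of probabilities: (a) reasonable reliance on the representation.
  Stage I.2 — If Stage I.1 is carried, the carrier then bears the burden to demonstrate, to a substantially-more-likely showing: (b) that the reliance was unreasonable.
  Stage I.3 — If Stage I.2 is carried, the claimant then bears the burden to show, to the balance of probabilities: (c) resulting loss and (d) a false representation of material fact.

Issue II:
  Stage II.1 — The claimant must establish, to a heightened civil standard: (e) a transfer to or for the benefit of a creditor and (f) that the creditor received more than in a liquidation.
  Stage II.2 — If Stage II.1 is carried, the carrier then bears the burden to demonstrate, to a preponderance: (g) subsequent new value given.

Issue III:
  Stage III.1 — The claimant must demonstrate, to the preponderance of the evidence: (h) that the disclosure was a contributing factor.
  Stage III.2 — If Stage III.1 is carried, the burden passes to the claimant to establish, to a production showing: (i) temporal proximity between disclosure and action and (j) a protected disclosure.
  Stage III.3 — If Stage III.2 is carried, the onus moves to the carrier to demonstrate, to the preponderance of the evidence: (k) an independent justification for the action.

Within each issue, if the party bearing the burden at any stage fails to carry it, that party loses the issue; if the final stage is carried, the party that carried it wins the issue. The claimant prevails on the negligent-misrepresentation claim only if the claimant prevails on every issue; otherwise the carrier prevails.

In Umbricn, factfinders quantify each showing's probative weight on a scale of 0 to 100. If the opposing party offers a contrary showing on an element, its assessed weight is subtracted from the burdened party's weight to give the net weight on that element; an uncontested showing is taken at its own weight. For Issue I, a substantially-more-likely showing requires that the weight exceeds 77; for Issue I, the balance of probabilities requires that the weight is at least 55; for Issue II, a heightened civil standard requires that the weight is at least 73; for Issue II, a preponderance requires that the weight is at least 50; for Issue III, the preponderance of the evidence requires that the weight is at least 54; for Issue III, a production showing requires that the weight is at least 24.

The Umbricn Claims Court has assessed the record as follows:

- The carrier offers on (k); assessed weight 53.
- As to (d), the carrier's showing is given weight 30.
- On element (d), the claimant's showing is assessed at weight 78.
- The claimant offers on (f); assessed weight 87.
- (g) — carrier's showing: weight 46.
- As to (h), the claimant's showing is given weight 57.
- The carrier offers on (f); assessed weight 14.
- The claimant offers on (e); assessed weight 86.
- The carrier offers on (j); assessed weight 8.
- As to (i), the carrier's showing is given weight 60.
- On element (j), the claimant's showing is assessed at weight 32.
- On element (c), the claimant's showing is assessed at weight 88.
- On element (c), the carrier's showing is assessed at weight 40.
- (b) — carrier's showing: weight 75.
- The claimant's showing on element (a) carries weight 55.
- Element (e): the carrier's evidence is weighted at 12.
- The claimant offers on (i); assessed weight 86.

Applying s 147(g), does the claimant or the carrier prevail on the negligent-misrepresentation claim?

— Issue I —
Stage I.1 — burden on claimant; standard: the balance of probabilities (weight is at least 55).
    (a): 55 ≥ 55 [met]
  The claimant carries Stage I.1; the carrier now bears the burden.
Stage I.2 — burden on carrier; standard: a substantially-more-likely showing (weight exceeds 77).
    (b): 75 ≤ 77 [not met]
  The carrier does not carry Stage I.2.
The claimant prevails on this issue.
— Issue II —
At Stage II.1 the claimant must meet a heightened civil standard (weight is at least 73): on (e) the weight is 86 less the opposing 12 gives net 74, which does reach 73, so (e) meets the standard; on (f) the weight is 87 less the opposing 14 gives net 73, ≥ 73, so (f) meets the standard.
  The claimant carries Stage II.1; the carrier now bears the burden.
At Stage II.2 the carrier must meet a preponderance (weight is at least 50): on (g) the weight is 46, which does not reach 50, so (g) does not meet the standard.
  Not every element is met, so the carrier fails to carry Stage II.2.
The claimant prevails on this issue.
— Issue III —
At Stage III.1 the claimant must meet the preponderance of the evidence (weight is at least 54): on (h) the weight is 57, ≥ 54, so (h) meets the standard.
  Stage III.1 carried; the burden remains with the claimant.
At Stage III.2 the claimant must meet a production showing (weight is at least 24): on (i) the weight is 86 less the opposing 60 gives net 26, ≥ 24, so (i) meets the standard; on (j) the weight is 32 less the opposing 8 gives net 24, ≥ 24, so (j) meets the standard.
  Stage III.2 carried; the burden shifts to the carrier.
At Stage III.3 the carrier must meet the preponderance of the evidence (weight is at least 54): on (k) the weight is 53, which does not reach 54, so (k) does not meet the standard.
  The carrier does not carry Stage III.3.
The analysis ends at Stage III.3; the claimant prevails on this issue.
Per-issue: Issue I → claimant; Issue II → claimant; Issue III → claimant. The claimant must prevail on every issue; overall, the claimant prevails.

claimant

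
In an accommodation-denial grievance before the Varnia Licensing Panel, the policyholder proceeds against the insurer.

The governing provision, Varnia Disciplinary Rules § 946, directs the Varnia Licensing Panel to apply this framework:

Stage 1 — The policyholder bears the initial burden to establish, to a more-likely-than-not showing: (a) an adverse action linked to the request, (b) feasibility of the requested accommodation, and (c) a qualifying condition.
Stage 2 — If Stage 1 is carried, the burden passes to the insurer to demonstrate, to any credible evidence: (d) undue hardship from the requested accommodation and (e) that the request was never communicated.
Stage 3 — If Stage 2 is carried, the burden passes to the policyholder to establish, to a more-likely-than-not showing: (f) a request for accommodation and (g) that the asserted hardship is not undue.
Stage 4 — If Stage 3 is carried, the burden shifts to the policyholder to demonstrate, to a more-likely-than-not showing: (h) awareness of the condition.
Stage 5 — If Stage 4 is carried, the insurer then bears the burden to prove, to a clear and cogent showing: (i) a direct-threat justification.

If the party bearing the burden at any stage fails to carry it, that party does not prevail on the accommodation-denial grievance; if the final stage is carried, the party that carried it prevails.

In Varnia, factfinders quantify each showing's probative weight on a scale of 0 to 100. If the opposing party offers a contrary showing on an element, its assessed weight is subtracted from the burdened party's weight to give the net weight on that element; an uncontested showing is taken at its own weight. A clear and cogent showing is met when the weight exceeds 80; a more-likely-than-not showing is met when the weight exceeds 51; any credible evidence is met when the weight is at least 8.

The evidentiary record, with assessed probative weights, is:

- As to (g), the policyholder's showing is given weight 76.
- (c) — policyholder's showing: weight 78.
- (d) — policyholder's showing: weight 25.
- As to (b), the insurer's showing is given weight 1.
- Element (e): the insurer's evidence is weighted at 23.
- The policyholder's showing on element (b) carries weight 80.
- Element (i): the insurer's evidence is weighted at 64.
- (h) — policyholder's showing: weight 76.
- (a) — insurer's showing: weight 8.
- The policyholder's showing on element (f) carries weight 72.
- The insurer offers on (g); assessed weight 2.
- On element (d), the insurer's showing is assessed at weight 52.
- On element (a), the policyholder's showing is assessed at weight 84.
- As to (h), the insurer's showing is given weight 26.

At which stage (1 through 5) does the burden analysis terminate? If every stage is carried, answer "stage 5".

stage 4

At Stage 1 the policyholder must meet a more-likely-than-not showing (weight exceeds 51): on (a) the weight is 84 less the opposing 8 gives net 76, > 51, so (a) meets the standard; on (b) the weight is 80 less the opposing 1 gives net 79, > 51, so (b) meets the standard; on (c) the weight is 78, > 51, so (c) meets the standard.
  Stage 1 carried; the burden shifts to the insurer.
At Stage 2 the insurer must meet any credible evidence (weight is at least 8): on (d) the weight is 52 less the opposing 25 gives net 27, which does reach 8, so (d) meets the standard; on (e) the weight is 23, ≥ 8, so (e) meets the standard.
  Stage 2 is satisfied; the onus moves to the policyholder.
At Stage 3 the policyholder must meet a more-likely-than-not showing (weight exceeds 51): on (f) the weight is 72, > 51, so (f) meets the standard; on (g) the weight is 76 less the opposing 2 gives net 74, which does exceed 51, so (g) meets the standard.
  All elements met. The policyholder retains the burden for Stage 4.
At Stage 4 the policyholder must meet a more-likely-than-not showing (weight exceeds 51): on (h) the weight is 76 less the opposing 26 gives net 50, ≤ 51, so (h) does not meet the standard.
  Stage 4 not carried; the policyholder fails its burden.
So the insurer prevails.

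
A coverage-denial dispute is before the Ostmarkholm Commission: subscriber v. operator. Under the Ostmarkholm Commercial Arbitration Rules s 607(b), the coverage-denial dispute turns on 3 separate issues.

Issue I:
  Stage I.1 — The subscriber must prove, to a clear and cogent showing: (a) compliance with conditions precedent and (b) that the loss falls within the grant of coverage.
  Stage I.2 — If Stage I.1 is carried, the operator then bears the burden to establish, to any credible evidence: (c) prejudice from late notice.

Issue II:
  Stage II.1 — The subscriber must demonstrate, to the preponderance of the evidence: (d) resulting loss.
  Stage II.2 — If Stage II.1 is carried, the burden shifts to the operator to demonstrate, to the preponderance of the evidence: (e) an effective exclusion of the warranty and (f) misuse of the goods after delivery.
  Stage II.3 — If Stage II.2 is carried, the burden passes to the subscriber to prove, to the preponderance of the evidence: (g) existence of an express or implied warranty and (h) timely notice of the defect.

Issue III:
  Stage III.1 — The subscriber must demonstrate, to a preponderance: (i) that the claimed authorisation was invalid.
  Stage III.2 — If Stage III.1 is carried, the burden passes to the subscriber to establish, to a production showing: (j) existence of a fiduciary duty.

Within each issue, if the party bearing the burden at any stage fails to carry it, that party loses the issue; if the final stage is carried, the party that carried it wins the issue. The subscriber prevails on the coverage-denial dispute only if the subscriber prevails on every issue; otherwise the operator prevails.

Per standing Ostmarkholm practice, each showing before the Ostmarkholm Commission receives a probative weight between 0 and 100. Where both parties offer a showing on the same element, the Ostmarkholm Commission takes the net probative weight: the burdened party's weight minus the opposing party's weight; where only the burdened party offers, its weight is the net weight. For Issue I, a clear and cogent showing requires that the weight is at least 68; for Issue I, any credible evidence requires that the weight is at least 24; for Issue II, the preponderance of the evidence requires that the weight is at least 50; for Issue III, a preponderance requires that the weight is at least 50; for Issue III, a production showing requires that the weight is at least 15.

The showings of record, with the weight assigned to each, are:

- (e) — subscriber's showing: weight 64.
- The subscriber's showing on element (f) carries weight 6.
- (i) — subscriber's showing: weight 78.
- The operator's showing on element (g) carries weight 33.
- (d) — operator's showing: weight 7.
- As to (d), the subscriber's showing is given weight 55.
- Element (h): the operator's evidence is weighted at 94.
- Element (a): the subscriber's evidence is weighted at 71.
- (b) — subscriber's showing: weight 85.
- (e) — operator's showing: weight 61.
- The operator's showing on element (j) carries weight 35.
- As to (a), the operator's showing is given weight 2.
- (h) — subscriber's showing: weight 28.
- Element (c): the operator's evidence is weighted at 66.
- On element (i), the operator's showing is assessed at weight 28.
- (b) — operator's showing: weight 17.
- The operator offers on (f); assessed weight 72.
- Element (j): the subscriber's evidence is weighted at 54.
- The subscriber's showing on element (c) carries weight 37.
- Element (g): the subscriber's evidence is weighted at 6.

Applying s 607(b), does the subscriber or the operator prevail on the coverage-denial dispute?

— Issue I —
Stage I.1 — burden on subscriber; standard: a clear and cogent showing (weight is at least 68).
    (a): 71 − 2 = 69 ≥ 68 [met]
    (b): 85 − 17 = 68 ≥ 68 [met]
  Stage I.1 is satisfied; the onus moves to the operator.
Stage I.2 — burden on operator; standard: any credible evidence (weight is at least 24).
    (c): 66 − 37 = 29 ≥ 24 [met]
  The operator carries the last stage.
With every stage satisfied, the operator prevails on this issue.
— Issue II —
Stage II.1 — burden on subscriber; standard: the preponderance of the evidence (weight is at least 50).
    (d): 55 − 7 = 48 < 50 [not met]
  Stage II.1 not carried; the subscriber fails its burden.
The operator prevails on this issue.
— Issue III —
Stage III.1 (subscriber, a preponderance, weight is at least 50): (i) net 78−28=50 ≥ 50 — meets.
  All elements met. The subscriber retains the burden for Stage III.2.
Stage III.2 (subscriber, a production showing, weight is at least 15): (j) net 54−35=19 ≥ 15 — meets.
  The subscriber carries the last stage.
Every stage carried; the subscriber prevails on this issue.
Per-issue: Issue I → operator; Issue II → operator; Issue III → subscriber. The subscriber must prevail on every issue; overall, the operator prevails.

operator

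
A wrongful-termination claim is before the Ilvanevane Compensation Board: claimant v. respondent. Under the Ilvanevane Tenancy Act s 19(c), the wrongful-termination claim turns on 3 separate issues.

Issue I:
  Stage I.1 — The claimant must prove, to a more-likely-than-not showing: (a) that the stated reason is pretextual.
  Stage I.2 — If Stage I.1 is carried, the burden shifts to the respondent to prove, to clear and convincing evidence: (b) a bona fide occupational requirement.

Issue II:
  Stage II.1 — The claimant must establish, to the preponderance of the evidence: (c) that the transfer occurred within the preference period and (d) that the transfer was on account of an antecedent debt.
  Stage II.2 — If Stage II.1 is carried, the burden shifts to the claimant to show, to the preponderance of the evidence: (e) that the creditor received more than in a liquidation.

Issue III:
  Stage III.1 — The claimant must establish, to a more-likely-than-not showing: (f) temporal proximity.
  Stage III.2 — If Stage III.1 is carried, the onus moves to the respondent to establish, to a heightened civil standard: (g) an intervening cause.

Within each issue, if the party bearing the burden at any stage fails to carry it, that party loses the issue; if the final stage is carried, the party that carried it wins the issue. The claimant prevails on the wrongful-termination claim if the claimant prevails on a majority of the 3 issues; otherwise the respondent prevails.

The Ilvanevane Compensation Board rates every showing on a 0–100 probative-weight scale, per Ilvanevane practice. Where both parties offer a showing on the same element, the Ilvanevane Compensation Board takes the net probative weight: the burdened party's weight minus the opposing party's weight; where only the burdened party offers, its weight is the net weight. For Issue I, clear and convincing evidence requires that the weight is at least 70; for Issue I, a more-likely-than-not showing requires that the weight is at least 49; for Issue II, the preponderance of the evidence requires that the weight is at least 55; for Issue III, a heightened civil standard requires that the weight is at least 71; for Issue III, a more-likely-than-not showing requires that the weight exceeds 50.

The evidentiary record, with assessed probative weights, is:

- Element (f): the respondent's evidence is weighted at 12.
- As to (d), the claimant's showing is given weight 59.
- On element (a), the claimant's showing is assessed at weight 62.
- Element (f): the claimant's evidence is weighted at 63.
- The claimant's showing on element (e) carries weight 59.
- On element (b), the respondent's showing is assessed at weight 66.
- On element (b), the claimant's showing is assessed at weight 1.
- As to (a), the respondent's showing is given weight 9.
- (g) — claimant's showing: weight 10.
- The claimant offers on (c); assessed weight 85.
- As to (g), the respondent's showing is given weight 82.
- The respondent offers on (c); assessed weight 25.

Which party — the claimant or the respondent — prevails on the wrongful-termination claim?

claimant

— Issue I —
At Stage I.1 the claimant must meet a more-likely-than-not showing (weight is at least 49): on (a) the weight is 62 less the opposing 9 gives net 53, which does reach 49, so (a) meets the standard.
  Stage I.1 carried; the burden shifts to the respondent.
At Stage I.2 the respondent must meet clear and convincing evidence (weight is at least 70): on (b) the weight is 66 less the opposing 1 gives net 65, < 70, so (b) does not meet the standard.
  Not every element is met, so the respondent fails to carry Stage I.2.
So the claimant prevails on this issue.
— Issue II —
Stage II.1 (claimant, the preponderance of the evidence, weight is at least 55): (c) net 85−25=60 ≥ 55 — meets; (d) 59 ≥ 55 — meets.
  Stage II.1 is satisfied; the claimant continues to bear the burden.
Stage II.2 (claimant, the preponderance of the evidence, weight is at least 55): (e) 59 ≥ 55 — meets.
  Stage II.2 carried; the final stage is satisfied.
Every stage carried; the claimant prevails on this issue.
— Issue III —
Stage III.1 — burden on claimant; standard: a more-likely-than-not showing (weight exceeds 50).
    (f): 63 − 12 = 51 > 50 [met]
  Stage III.1 carried; the burden shifts to the respondent.
Stage III.2 — burden on respondent; standard: a heightened civil standard (weight is at least 71).
    (g): 82 − 10 = 72 ≥ 71 [met]
  The respondent carries the last stage.
Every stage carried; the respondent prevails on this issue.
Per-issue: Issue I → claimant; Issue II → claimant; Issue III → respondent. The claimant must prevail on a majority of issues; overall, the claimant prevails.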